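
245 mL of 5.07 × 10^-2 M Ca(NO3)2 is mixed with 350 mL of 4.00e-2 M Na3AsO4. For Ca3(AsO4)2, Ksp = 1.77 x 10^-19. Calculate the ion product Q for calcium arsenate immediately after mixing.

Total volume = 245 + 350 = 595 mL.
[Ca^2+] = 5.07 × 10^-2 × (245/595) = 2.088 x 10^-2 M
[AsO4^3-] = 4.00 x 10^-2 × (350/595) = 2.353 × 10^-2 M
Ca3(AsO4)2(s) ⇌ 3 Ca^2+ + 2 AsO4^3-, so Q = [Ca^2+]^3[AsO4^3-]^2
Q = (2.088 × 10^-2)^3(2.353 × 10^-2)^2 = 5.04 x 10^-9
Q > Ksp, so Ca3(AsO4)2 will precipitate.

5.04e-9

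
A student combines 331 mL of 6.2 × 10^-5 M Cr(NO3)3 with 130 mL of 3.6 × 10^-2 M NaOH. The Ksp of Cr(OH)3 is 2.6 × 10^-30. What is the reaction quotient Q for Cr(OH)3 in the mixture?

Q ≈ 4.7e-11

Total volume = 331 + 130 = 461 mL.
[Cr^3+] = 6.2 × 10^-5 × (331/461) = 4.45 × 10^-5 M
[OH^-] = 3.6 × 10^-2 × (130/461) = 1.02 × 10^-2 M
Cr(OH)3(s) ⇌ Cr^3+ + 3 OH^-, so Q = [Cr^3+][OH^-]^3
Q = (4.45 x 10^-5)(1.02 × 10^-2)^3 = 4.7 x 10^-11
Q > Ksp, so Cr(OH)3 will precipitate.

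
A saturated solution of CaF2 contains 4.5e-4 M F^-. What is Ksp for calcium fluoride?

CaF2(s) ⇌ Ca^2+(aq) + 2 F^-(aq)
Stoichiometry gives [Ca^2+] = (1/2)[F^-] = 2.25 × 10^-4 M.
Ksp = [Ca^2+][F^-]^2
Ksp = 2.25 × 10^-4 × (4.5 x 10^-4)^2 = 4.6 × 10^-11

4.6 × 10^-11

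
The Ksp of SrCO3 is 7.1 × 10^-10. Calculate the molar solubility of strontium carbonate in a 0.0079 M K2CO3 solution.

SrCO3(s) ⇌ Sr^2+(aq) + CO3^2-(aq)
Ksp = [Sr^2+][CO3^2-]
If s mol/L dissolves here, [Sr^2+] = s, [CO3^2-] = 0.0079 + s ≈ 0.0079 (Ksp is small, so little additional dissolves).
Ksp ≈ s × 0.0079
s = 9.0 × 10^-8 M
Check: s = 9.0 × 10^-8 ≪ 0.0079, so the approximation is valid.

s = 9.0e-8 M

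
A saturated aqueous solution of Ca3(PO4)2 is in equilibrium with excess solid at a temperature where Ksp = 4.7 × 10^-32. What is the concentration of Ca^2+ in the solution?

[Ca^2+] = 6.4 × 10^-7 M

Ca3(PO4)2(s) ⇌ 3 Ca^2+(aq) + 2 PO4^3-(aq)
Ksp = [Ca^2+]^3[PO4^3-]^2
Let s = molar solubility. Then [Ca^2+] = 3s and [PO4^3-] = 2s.
So Ksp = (3s)^3 × (2s)^2 = 108s^5
Solving, s = (4.7 × 10^-32/108)^(1/5) = 2.13 × 10^-7 M
[Ca^2+] = 3s = 6.4 × 10^-7 M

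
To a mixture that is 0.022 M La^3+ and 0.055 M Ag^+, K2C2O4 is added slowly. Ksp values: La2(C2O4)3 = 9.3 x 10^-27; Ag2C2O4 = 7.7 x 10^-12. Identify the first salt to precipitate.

Ag2C2O4

Precipitation of each salt starts when its ion product equals its Ksp.
For La2(C2O4)3: 9.3 x 10^-27 = (0.022)^2 × [C2O4^2-]^3  ⇒  [C2O4^2-] = 2.7 × 10^-8 M.
For Ag2C2O4: 7.7 x 10^-12 = (0.055)^2 × [C2O4^2-]  ⇒  [C2O4^2-] = 2.5 × 10^-9 M.
The salt with the lower threshold [C2O4^2-] precipitates first: Ag2C2O4.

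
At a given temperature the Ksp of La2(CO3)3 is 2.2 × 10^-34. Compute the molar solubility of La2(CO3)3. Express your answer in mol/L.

s ≈ 7.3e-8 M

La2(CO3)3(s) <=> 2 La^3+ + 3 CO3^2-
Ksp = [La^3+]^2[CO3^2-]^3
Let s = molar solubility. Then [La^3+] = 2s and [CO3^2-] = 3s.
Substituting: Ksp = (2s)^2(3s)^3 = 108s^5
s^5 = 2.2 × 10^-34 / 108, so s = 7.3 × 10^-8 M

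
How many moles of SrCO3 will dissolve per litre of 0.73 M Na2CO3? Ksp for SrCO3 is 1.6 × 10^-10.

SrCO3(s) ⇌ Sr^2+ + CO3^2-
Ksp = [Sr^2+][CO3^2-]
Let s be the molar solubility in this solution. [Sr^2+] = s, [CO3^2-] = 0.73 + s ≈ 0.73 (since CO3^2- from Na2CO3 dominates).
Ksp ≈ s × 0.73
s = 2.2 × 10^-10 M
Check: s = 2.2 × 10^-10 ≪ 0.73, so the approximation is valid.

s = 2.2e-10 M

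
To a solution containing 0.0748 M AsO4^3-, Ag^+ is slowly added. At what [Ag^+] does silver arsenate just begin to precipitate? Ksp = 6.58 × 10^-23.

9.58 × 10^-8 M

Ag3AsO4(s) ⇌ 3 Ag^+ + AsO4^3-
Ksp = [Ag^+]^3[AsO4^3-]
Precipitation begins when Q = Ksp. With [AsO4^3-] = 0.0748 M:
6.58 × 10^-23 = (0.0748) × [Ag^+]^3
[Ag^+] = (6.58 × 10^-23 / 7.48 × 10^-2)^(1/3) = 9.58 x 10^-8 M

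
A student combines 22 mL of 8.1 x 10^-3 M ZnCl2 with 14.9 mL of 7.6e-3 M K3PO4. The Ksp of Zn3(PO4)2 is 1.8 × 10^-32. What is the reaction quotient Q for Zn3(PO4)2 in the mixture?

Q ≈ 1.1 × 10^-12

Total volume = 22 + 14.9 = 36.9 mL.
[Zn^2+] = 8.1 x 10^-3 × (22/36.9) = 4.83 x 10^-3 M
[PO4^3-] = 7.6 × 10^-3 × (14.9/36.9) = 3.07 × 10^-3 M
Zn3(PO4)2(s) ⇌ 3 Zn^2+(aq) + 2 PO4^3-(aq), so Q = [Zn^2+]^3[PO4^3-]^2
Q = (4.83 × 10^-3)^3(3.07 × 10^-3)^2 = 1.1 × 10^-12
Q > Ksp, so Zn3(PO4)2 will precipitate.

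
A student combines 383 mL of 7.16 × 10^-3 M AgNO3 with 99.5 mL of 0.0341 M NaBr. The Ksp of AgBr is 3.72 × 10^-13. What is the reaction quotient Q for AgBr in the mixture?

Q ≈ 4.00 × 10^-5

Total volume = 383 + 99.5 = 482.5 mL.
[Ag^+] = 7.16 × 10^-3 × (383/482.5) = 5.683 × 10^-3 M
[Br^-] = 3.41 × 10^-2 × (99.5/482.5) = 7.032 × 10^-3 M
AgBr(s) ⇌ Ag^+ + Br^-, so Q = [Ag^+][Br^-]
Q = (5.683 × 10^-3)(7.032 × 10^-3) = 4.00 × 10^-5
Q > Ksp, so AgBr will precipitate.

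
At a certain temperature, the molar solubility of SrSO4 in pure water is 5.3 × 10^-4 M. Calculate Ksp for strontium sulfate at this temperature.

Ksp = 2.8 × 10^-7

SrSO4(s) ⇌ Sr^2+ + SO4^2-
If s mol/L of SrSO4 dissolves, [Sr^2+] = s and [SO4^2-] = s.
Ksp = [Sr^2+][SO4^2-]
Ksp = (s)(s) = s^2
With s = 5.3 × 10^-4: Ksp = 2.8 x 10^-7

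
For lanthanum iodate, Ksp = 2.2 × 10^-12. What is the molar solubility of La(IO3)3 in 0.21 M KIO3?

2.4e-10 M

La(IO3)3(s) ⇌ La^3+ + 3 IO3^-
Ksp = [La^3+][IO3^-]^3
Let s = moles of La(IO3)3 that dissolve per litre. [La^3+] = s, [IO3^-] = 0.21 + 3s ≈ 0.21 (common-ion effect: IO3^- is already 0.21 M).
Ksp ≈ s × (0.21)^3
s = 2.4 x 10^-10 M
Check: 3s = 7.1 × 10^-10 ≪ 0.21, so the approximation is valid.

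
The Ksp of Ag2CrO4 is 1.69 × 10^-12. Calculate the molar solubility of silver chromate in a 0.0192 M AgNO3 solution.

4.58 x 10^-9 M

Ag2CrO4(s) ⇌ 2 Ag^+ + CrO4^2-
Ksp = [Ag^+]^2[CrO4^2-]
Let s = moles of Ag2CrO4 that dissolve per litre. [Ag^+] = 0.0192 + 2s ≈ 0.0192, [CrO4^2-] = s (since Ag^+ from AgNO3 dominates).
Ksp ≈ (0.0192)^2 × s
s = 4.58 x 10^-9 M
Check: 2s = 9.2 × 10^-9 ≪ 0.0192, so the approximation is valid.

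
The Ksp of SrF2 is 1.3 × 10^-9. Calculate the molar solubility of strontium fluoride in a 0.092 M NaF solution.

1.5 × 10^-7 M

SrF2(s) <=> Sr^2+ + 2 F^-
Ksp = [Sr^2+][F^-]^2
Let s be the molar solubility in this solution. [Sr^2+] = s, [F^-] = 0.092 + 2s ≈ 0.092 (common-ion effect: F^- is already 0.092 M).
Ksp ≈ s × (0.092)^2
s = 1.5 × 10^-7 M
Check: 2s = 3.1 x 10^-7 ≪ 0.092, so the approximation is valid.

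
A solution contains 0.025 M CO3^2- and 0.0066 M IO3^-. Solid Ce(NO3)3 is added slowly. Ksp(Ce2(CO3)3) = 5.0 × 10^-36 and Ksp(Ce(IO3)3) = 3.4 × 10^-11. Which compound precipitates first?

Precipitation of each salt starts when its ion product equals its Ksp.
For Ce2(CO3)3: 5.0 × 10^-36 = (0.025)^3 × [Ce^3+]^2  ⇒  [Ce^3+] = 5.7 x 10^-16 M.
For Ce(IO3)3: 3.4 × 10^-11 = (0.0066)^3 × [Ce^3+]  ⇒  [Ce^3+] = 1.2 × 10^-4 M.
The salt with the lower threshold [Ce^3+] precipitates first: Ce2(CO3)3.

Ce2(CO3)3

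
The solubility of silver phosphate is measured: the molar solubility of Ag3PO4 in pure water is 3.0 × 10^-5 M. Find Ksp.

Ksp ≈ 2.2 x 10^-17

Ag3PO4(s) ⇌ 3 Ag^+ + PO4^3-
If s mol/L of Ag3PO4 dissolves, [Ag^+] = 3s and [PO4^3-] = s.
Ksp = [Ag^+]^3[PO4^3-]
So Ksp = (3s)^3 × s = 27s^4
With s = 3.0 × 10^-5: Ksp = 2.2 × 10^-17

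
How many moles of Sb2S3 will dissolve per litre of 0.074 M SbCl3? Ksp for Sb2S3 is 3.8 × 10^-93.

3.0 × 10^-31 M

Sb2S3(s) <=> 2 Sb^3+ + 3 S^2-
Ksp = [Sb^3+]^2[S^2-]^3
Let s = moles of Sb2S3 that dissolve per litre. [Sb^3+] = 0.074 + 2s ≈ 0.074, [S^2-] = 3s (common-ion effect: Sb^3+ is already 0.074 M).
Ksp ≈ (0.074)^2 × (3s)^3
s = 3.0 × 10^-31 M
Check: 2s = 5.9 x 10^-31 ≪ 0.074, so the approximation is valid.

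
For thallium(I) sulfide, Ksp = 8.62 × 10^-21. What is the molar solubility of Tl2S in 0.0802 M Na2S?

s ≈ 1.64 x 10^-10 M

Tl2S(s) ⇌ 2 Tl^+ + S^2-
Ksp = [Tl^+]^2[S^2-]
If s mol/L dissolves here, [Tl^+] = 2s, [S^2-] = 0.0802 + s ≈ 0.0802 (Ksp is small, so little additional dissolves).
Ksp ≈ (2s)^2 × 0.0802
s = 1.64 × 10^-10 M
Check: s = 1.6 x 10^-10 ≪ 0.0802, so the approximation is valid.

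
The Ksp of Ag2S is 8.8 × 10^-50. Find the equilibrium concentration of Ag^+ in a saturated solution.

Ag2S(s) ⇌ 2 Ag^+ + S^2-
Ksp = [Ag^+]^2[S^2-]
With molar solubility s: [Ag^+] = 2s, [S^2-] = s.
So Ksp = (2s)^2 × s = 4s^3
s^3 = 8.8 × 10^-50 / 4, so s = 2.80 x 10^-17 M
[Ag^+] = 2s = 5.6 × 10^-17 M

[Ag^+] ≈ 5.6 × 10^-17 M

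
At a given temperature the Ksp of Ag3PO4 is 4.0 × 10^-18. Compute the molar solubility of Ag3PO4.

s = 2.0 × 10^-5 M

Ag3PO4(s) ⇌ 3 Ag^+(aq) + PO4^3-(aq)
Ksp = [Ag^+]^3[PO4^3-]
If s mol/L of Ag3PO4 dissolves, [Ag^+] = 3s and [PO4^3-] = s.
So Ksp = (3s)^3 × s = 27s^4
s^4 = 4.0 × 10^-18 / 27, so s = 2.0 x 10^-5 M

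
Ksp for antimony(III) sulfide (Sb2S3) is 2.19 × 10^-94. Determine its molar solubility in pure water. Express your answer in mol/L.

7.27 × 10^-20 M

Sb2S3(s) ⇌ 2 Sb^3+(aq) + 3 S^2-(aq)
Ksp = [Sb^3+]^2[S^2-]^3
Let s = molar solubility. Then [Sb^3+] = 2s and [S^2-] = 3s.
Substituting: Ksp = (2s)^2(3s)^3 = 108s^5
s = (2.19 × 10^-94 / 108)^(1/5) = 7.27 × 10^-20 M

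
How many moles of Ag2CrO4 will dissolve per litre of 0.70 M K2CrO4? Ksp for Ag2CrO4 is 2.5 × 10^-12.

Ag2CrO4(s) ⇌ 2 Ag^+ + CrO4^2-
Ksp = [Ag^+]^2[CrO4^2-]
If s mol/L dissolves here, [Ag^+] = 2s, [CrO4^2-] = 0.70 + s ≈ 0.70 (since CrO4^2- from K2CrO4 dominates).
Ksp ≈ (2s)^2 × 0.70
s = 9.4 × 10^-7 M
Check: s = 9.4 × 10^-7 ≪ 0.70, so the approximation is valid.

s = 9.4 × 10^-7 M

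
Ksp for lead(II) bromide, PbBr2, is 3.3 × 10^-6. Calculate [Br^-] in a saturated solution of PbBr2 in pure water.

[Br^-] ≈ 1.9 × 10^-2 M

PbBr2(s) ⇌ Pb^2+(aq) + 2 Br^-(aq)
Ksp = [Pb^2+][Br^-]^2
With molar solubility s: [Pb^2+] = s, [Br^-] = 2s.
Ksp = s(2s)^2 = 4s^3
s^3 = 3.3 × 10^-6 / 4, so s = 9.38 × 10^-3 M
[Br^-] = 2s = 1.9 x 10^-2 M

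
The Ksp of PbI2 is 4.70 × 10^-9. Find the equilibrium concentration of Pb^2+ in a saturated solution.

PbI2(s) ⇌ Pb^2+(aq) + 2 I^-(aq)
Ksp = [Pb^2+][I^-]^2
For each mole of PbI2 that dissolves: [Pb^2+] = s, [I^-] = 2s.
So Ksp = s × (2s)^2 = 4s^3
s = (4.70 × 10^-9 / 4)^(1/3) = 1.055 x 10^-3 M
[Pb^2+] = s = 1.06 × 10^-3 M

[Pb^2+] ≈ 1.06 × 10^-3 M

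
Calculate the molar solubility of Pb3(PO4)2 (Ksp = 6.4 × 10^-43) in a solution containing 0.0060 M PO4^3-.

Pb3(PO4)2(s) ⇌ 3 Pb^2+(aq) + 2 PO4^3-(aq)
Ksp = [Pb^2+]^3[PO4^3-]^2
Let s = moles of Pb3(PO4)2 that dissolve per litre. [Pb^2+] = 3s, [PO4^3-] = 0.0060 + 2s ≈ 0.0060 (common-ion effect: PO4^3- is already 0.0060 M).
Ksp ≈ (3s)^3 × (0.0060)^2
s = 8.7 x 10^-14 M
Check: 2s = 1.7 × 10^-13 ≪ 0.0060, so the approximation is valid.

8.7 x 10^-14 M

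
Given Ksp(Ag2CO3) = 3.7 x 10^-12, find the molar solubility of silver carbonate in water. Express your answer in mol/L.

Ag2CO3(s) ⇌ 2 Ag^+(aq) + CO3^2-(aq)
Ksp = [Ag^+]^2[CO3^2-]
Let s = molar solubility. Then [Ag^+] = 2s and [CO3^2-] = s.
Ksp = (2s)^2s = 4s^3
s = (3.7 x 10^-12 / 4)^(1/3) = 9.7 x 10^-5 M

s ≈ 9.7 x 10^-5 M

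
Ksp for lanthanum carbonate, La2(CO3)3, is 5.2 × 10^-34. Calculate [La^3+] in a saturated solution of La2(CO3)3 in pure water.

[La^3+] = 1.7 x 10^-7 M

La2(CO3)3(s) ⇌ 2 La^3+(aq) + 3 CO3^2-(aq)
Ksp = [La^3+]^2[CO3^2-]^3
Let s = molar solubility. Then [La^3+] = 2s and [CO3^2-] = 3s.
So Ksp = (2s)^2 × (3s)^3 = 108s^5
Solving, s = (5.2 × 10^-34/108)^(1/5) = 8.64 x 10^-8 M
[La^3+] = 2s = 1.7 x 10^-7 M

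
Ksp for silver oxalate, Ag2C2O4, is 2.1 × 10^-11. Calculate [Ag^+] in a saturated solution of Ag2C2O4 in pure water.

Ag2C2O4(s) ⇌ 2 Ag^+ + C2O4^2-
Ksp = [Ag^+]^2[C2O4^2-]
For each mole of Ag2C2O4 that dissolves: [Ag^+] = 2s, [C2O4^2-] = s.
So Ksp = (2s)^2 × s = 4s^3
s^3 = 2.1 × 10^-11 / 4, so s = 1.74 x 10^-4 M
[Ag^+] = 2s = 3.5 × 10^-4 M

[Ag^+] = 3.5 × 10^-4 M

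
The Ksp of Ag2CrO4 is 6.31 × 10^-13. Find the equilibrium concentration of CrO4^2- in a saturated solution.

Ag2CrO4(s) <=> 2 Ag^+(aq) + CrO4^2-(aq)
Ksp = [Ag^+]^2[CrO4^2-]
Let s = molar solubility. Then [Ag^+] = 2s and [CrO4^2-] = s.
So Ksp = (2s)^2 × s = 4s^3
Solving, s = (6.31 × 10^-13/4)^(1/3) = 5.403 x 10^-5 M
[CrO4^2-] = s = 5.40 x 10^-5 M

[CrO4^2-] ≈ 5.40 × 10^-5 M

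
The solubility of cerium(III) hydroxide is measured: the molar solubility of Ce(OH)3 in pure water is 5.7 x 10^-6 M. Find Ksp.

Ce(OH)3(s) ⇌ Ce^3+ + 3 OH^-
Let s = molar solubility. Then [Ce^3+] = s and [OH^-] = 3s.
Ksp = [Ce^3+][OH^-]^3
Substituting: Ksp = s(3s)^3 = 27s^4
With s = 5.7 × 10^-6: Ksp = 2.9 × 10^-20

Ksp ≈ 2.9 × 10^-20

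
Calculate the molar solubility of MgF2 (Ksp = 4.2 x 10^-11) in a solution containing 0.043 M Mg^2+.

s = 1.6 x 10^-5 M

MgF2(s) ⇌ Mg^2+ + 2 F^-
Ksp = [Mg^2+][F^-]^2
Let s be the molar solubility in this solution. [Mg^2+] = 0.043 + s ≈ 0.043, [F^-] = 2s (common-ion effect: Mg^2+ is already 0.043 M).
Ksp ≈ 0.043 × (2s)^2
s = 1.6 × 10^-5 M
Check: s = 1.6 × 10^-5 ≪ 0.043, so the approximation is valid.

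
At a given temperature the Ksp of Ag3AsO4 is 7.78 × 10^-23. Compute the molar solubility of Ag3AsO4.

s ≈ 1.30 × 10^-6 M

Ag3AsO4(s) ⇌ 3 Ag^+ + AsO4^3-
Ksp = [Ag^+]^3[AsO4^3-]
Let s = molar solubility. Then [Ag^+] = 3s and [AsO4^3-] = s.
Ksp = (3s)^3s = 27s^4
s^4 = 7.78 × 10^-23 / 27, so s = 1.30 × 10^-6 M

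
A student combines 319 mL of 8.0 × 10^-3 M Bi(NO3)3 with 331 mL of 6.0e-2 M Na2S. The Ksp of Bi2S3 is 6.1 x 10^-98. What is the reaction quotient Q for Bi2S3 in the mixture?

Q ≈ 4.4 × 10^-10

Total volume = 319 + 331 = 650 mL.
[Bi^3+] = 8.0 x 10^-3 × (319/650) = 3.93 × 10^-3 M
[S^2-] = 6.0 x 10^-2 × (331/650) = 3.06 x 10^-2 M
Bi2S3(s) ⇌ 2 Bi^3+ + 3 S^2-, so Q = [Bi^3+]^2[S^2-]^3
Q = (3.93 × 10^-3)^2(3.06 × 10^-2)^3 = 4.4 x 10^-10
Q > Ksp, so Bi2S3 will precipitate.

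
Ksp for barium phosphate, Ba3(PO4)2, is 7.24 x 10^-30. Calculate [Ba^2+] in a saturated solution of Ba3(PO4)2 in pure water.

Ba3(PO4)2(s) ⇌ 3 Ba^2+ + 2 PO4^3-
Ksp = [Ba^2+]^3[PO4^3-]^2
If s mol/L of Ba3(PO4)2 dissolves, [Ba^2+] = 3s and [PO4^3-] = 2s.
Ksp = (3s)^3(2s)^2 = 108s^5
Solving, s = (7.24 x 10^-30/108)^(1/5) = 5.825 × 10^-7 M
[Ba^2+] = 3s = 1.75 x 10^-6 M

[Ba^2+] ≈ 1.75 × 10^-6 M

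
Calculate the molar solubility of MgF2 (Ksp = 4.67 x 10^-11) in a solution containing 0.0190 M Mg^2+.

MgF2(s) <=> Mg^2+(aq) + 2 F^-(aq)
Ksp = [Mg^2+][F^-]^2
If s mol/L dissolves here, [Mg^2+] = 0.0190 + s ≈ 0.0190, [F^-] = 2s (since the Mg^2+ already present dominates).
Ksp ≈ 0.0190 × (2s)^2
s = 2.48 x 10^-5 M
Check: s = 2.5 x 10^-5 ≪ 0.0190, so the approximation is valid.

2.48 x 10^-5 M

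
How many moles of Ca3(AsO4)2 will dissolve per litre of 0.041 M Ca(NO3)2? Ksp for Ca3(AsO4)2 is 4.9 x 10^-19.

Ca3(AsO4)2(s) ⇌ 3 Ca^2+ + 2 AsO4^3-
Ksp = [Ca^2+]^3[AsO4^3-]^2
If s mol/L dissolves here, [Ca^2+] = 0.041 + 3s ≈ 0.041, [AsO4^3-] = 2s (Ksp is small, so little additional dissolves).
Ksp ≈ (0.041)^3 × (2s)^2
s = 4.2 x 10^-8 M
Check: 3s = 1.3 × 10^-7 ≪ 0.041, so the approximation is valid.

s ≈ 4.2e-8 M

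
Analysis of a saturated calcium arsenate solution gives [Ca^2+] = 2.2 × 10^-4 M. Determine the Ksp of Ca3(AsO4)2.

Ca3(AsO4)2(s) ⇌ 3 Ca^2+(aq) + 2 AsO4^3-(aq)
Stoichiometry gives [AsO4^3-] = (2/3)[Ca^2+] = 1.47 × 10^-4 M.
Ksp = [Ca^2+]^3[AsO4^3-]^2
Ksp = (2.2 x 10^-4)^3 × (1.47 × 10^-4)^2 = 2.3 × 10^-19

2.3 × 10^-19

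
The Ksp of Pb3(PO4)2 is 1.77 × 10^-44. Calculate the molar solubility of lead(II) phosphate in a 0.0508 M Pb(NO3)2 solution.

Pb3(PO4)2(s) ⇌ 3 Pb^2+ + 2 PO4^3-
Ksp = [Pb^2+]^3[PO4^3-]^2
If s mol/L dissolves here, [Pb^2+] = 0.0508 + 3s ≈ 0.0508, [PO4^3-] = 2s (since Pb^2+ from Pb(NO3)2 dominates).
Ksp ≈ (0.0508)^3 × (2s)^2
s = 5.81 × 10^-21 M
Check: 3s = 1.7 x 10^-20 ≪ 0.0508, so the approximation is valid.

s = 5.81 x 10^-21 M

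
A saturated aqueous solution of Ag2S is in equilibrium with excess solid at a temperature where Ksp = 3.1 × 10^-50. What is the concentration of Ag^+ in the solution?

[Ag^+] = 4.0 x 10^-17 M

Ag2S(s) ⇌ 2 Ag^+ + S^2-
Ksp = [Ag^+]^2[S^2-]
If s mol/L of Ag2S dissolves, [Ag^+] = 2s and [S^2-] = s.
Ksp = (2s)^2s = 4s^3
s = (3.1 × 10^-50 / 4)^(1/3) = 1.98 × 10^-17 M
[Ag^+] = 2s = 4.0 x 10^-17 M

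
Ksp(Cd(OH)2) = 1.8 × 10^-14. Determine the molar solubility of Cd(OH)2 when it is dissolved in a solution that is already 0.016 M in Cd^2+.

s ≈ 5.3e-7 M

Cd(OH)2(s) ⇌ Cd^2+ + 2 OH^-
Ksp = [Cd^2+][OH^-]^2
Let s be the molar solubility in this solution. [Cd^2+] = 0.016 + s ≈ 0.016, [OH^-] = 2s (common-ion effect: Cd^2+ is already 0.016 M).
Ksp ≈ 0.016 × (2s)^2
s = 5.3 x 10^-7 M
Check: s = 5.3 x 10^-7 ≪ 0.016, so the approximation is valid.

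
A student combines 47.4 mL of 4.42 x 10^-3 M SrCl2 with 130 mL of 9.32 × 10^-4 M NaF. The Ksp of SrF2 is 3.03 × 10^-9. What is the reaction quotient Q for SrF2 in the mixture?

5.51 x 10^-10

Total volume = 47.4 + 130 = 177.4 mL.
[Sr^2+] = 4.42 x 10^-3 × (47.4/177.4) = 1.181 × 10^-3 M
[F^-] = 9.32 × 10^-4 × (130/177.4) = 6.830 x 10^-4 M
SrF2(s) ⇌ Sr^2+ + 2 F^-, so Q = [Sr^2+][F^-]^2
Q = (1.181 x 10^-3)(6.830 x 10^-4)^2 = 5.51 × 10^-10
Q < Ksp, so no precipitate of SrF2 forms.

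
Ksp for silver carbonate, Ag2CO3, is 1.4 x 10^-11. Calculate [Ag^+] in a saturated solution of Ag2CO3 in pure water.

[Ag^+] ≈ 3.0e-4 M

Ag2CO3(s) ⇌ 2 Ag^+(aq) + CO3^2-(aq)
Ksp = [Ag^+]^2[CO3^2-]
Let s = molar solubility. Then [Ag^+] = 2s and [CO3^2-] = s.
So Ksp = (2s)^2 × s = 4s^3
s^3 = 1.4 x 10^-11 / 4, so s = 1.52 × 10^-4 M
[Ag^+] = 2s = 3.0 × 10^-4 M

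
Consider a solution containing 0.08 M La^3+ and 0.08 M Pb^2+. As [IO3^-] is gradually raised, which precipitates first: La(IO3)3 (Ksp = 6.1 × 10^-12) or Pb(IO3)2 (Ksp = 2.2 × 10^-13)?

Precipitation of each salt starts when its ion product equals its Ksp.
For La(IO3)3: 6.1 × 10^-12 = 0.08 × [IO3^-]^3  ⇒  [IO3^-] = 4.2 x 10^-4 M.
For Pb(IO3)2: 2.2 × 10^-13 = 0.08 × [IO3^-]^2  ⇒  [IO3^-] = 1.7 × 10^-6 M.
The salt with the lower threshold [IO3^-] precipitates first: Pb(IO3)2.

Pb(IO3)2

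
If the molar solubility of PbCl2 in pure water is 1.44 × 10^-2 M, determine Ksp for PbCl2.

PbCl2(s) <=> Pb^2+(aq) + 2 Cl^-(aq)
Let s = molar solubility. Then [Pb^2+] = s and [Cl^-] = 2s.
Ksp = [Pb^2+][Cl^-]^2
So Ksp = s × (2s)^2 = 4s^3
With s = 1.44 x 10^-2: Ksp = 1.19 x 10^-5

Ksp = 1.19 × 10^-5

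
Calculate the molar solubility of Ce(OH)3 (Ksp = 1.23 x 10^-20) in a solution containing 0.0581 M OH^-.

6.27e-17 M

Ce(OH)3(s) ⇌ Ce^3+(aq) + 3 OH^-(aq)
Ksp = [Ce^3+][OH^-]^3
If s mol/L dissolves here, [Ce^3+] = s, [OH^-] = 0.0581 + 3s ≈ 0.0581 (since the OH^- already present dominates).
Ksp ≈ s × (0.0581)^3
s = 6.27 × 10^-17 M
Check: 3s = 1.9 × 10^-16 ≪ 0.0581, so the approximation is valid.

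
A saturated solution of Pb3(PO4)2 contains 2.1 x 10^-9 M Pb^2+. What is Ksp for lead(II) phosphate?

Pb3(PO4)2(s) <=> 3 Pb^2+(aq) + 2 PO4^3-(aq)
Stoichiometry gives [PO4^3-] = (2/3)[Pb^2+] = 1.40 × 10^-9 M.
Ksp = [Pb^2+]^3[PO4^3-]^2
Ksp = (2.1 × 10^-9)^3 × (1.40 × 10^-9)^2 = 1.8 × 10^-44

1.8 × 10^-44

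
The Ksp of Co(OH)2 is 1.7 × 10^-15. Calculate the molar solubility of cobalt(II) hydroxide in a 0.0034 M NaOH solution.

Co(OH)2(s) ⇌ Co^2+(aq) + 2 OH^-(aq)
Ksp = [Co^2+][OH^-]^2
Let s = moles of Co(OH)2 that dissolve per litre. [Co^2+] = s, [OH^-] = 0.0034 + 2s ≈ 0.0034 (since OH^- from NaOH dominates).
Ksp ≈ s × (0.0034)^2
s = 1.5 x 10^-10 M
Check: 2s = 2.9 × 10^-10 ≪ 0.0034, so the approximation is valid.

s ≈ 1.5 × 10^-10 M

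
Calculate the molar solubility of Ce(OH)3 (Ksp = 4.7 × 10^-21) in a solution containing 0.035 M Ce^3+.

Ce(OH)3(s) <=> Ce^3+(aq) + 3 OH^-(aq)
Ksp = [Ce^3+][OH^-]^3
Let s be the molar solubility in this solution. [Ce^3+] = 0.035 + s ≈ 0.035, [OH^-] = 3s (Ksp is small, so little additional dissolves).
Ksp ≈ 0.035 × (3s)^3
s = 1.7 × 10^-7 M
Check: s = 1.7 x 10^-7 ≪ 0.035, so the approximation is valid.

s ≈ 1.7 × 10^-7 M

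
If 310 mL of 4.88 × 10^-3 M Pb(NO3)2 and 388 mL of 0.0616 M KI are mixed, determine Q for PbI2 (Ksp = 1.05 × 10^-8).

Q = 2.54 × 10^-6

Total volume = 310 + 388 = 698 mL.
[Pb^2+] = 4.88 × 10^-3 × (310/698) = 2.167 × 10^-3 M
[I^-] = 6.16 × 10^-2 × (388/698) = 3.424 × 10^-2 M
PbI2(s) ⇌ Pb^2+(aq) + 2 I^-(aq), so Q = [Pb^2+][I^-]^2
Q = (2.167 × 10^-3)(3.424 x 10^-2)^2 = 2.54 × 10^-6
Q > Ksp, so PbI2 will precipitate.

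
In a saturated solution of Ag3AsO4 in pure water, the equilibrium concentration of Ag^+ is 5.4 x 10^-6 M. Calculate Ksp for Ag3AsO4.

Ksp = 2.8e-22

Ag3AsO4(s) ⇌ 3 Ag^+ + AsO4^3-
Stoichiometry gives [AsO4^3-] = (1/3)[Ag^+] = 1.80 × 10^-6 M.
Ksp = [Ag^+]^3[AsO4^3-]
Ksp = (5.4 × 10^-6)^3 × 1.80 x 10^-6 = 2.8 × 10^-22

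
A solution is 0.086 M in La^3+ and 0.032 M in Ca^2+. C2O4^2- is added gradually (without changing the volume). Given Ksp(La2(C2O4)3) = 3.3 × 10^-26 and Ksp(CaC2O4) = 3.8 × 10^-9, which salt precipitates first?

Precipitation of each salt starts when its ion product equals its Ksp.
For La2(C2O4)3: 3.3 × 10^-26 = (0.086)^2 × [C2O4^2-]^3  ⇒  [C2O4^2-] = 1.6 x 10^-8 M.
For CaC2O4: 3.8 × 10^-9 = 0.032 × [C2O4^2-]  ⇒  [C2O4^2-] = 1.2 x 10^-7 M.
The salt with the lower threshold [C2O4^2-] precipitates first: La2(C2O4)3.

La2(C2O4)3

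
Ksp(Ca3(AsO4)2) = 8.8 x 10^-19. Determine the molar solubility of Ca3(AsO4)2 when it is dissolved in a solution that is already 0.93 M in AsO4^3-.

3.4e-7 M

Ca3(AsO4)2(s) ⇌ 3 Ca^2+(aq) + 2 AsO4^3-(aq)
Ksp = [Ca^2+]^3[AsO4^3-]^2
If s mol/L dissolves here, [Ca^2+] = 3s, [AsO4^3-] = 0.93 + 2s ≈ 0.93 (since the AsO4^3- already present dominates).
Ksp ≈ (3s)^3 × (0.93)^2
s = 3.4 x 10^-7 M
Check: 2s = 6.7 x 10^-7 ≪ 0.93, so the approximation is valid.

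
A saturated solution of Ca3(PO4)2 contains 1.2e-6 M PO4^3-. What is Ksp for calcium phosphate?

Ca3(PO4)2(s) <=> 3 Ca^2+ + 2 PO4^3-
Stoichiometry gives [Ca^2+] = (3/2)[PO4^3-] = 1.80 x 10^-6 M.
Ksp = [Ca^2+]^3[PO4^3-]^2
Ksp = (1.80 × 10^-6)^3 × (1.2 × 10^-6)^2 = 8.4 x 10^-30

8.4 x 10^-30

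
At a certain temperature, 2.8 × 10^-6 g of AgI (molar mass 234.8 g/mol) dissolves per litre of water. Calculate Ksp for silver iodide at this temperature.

Molar solubility s = (2.8 × 10^-6 g/L) / (234.8 g/mol) = 1.19 x 10^-8 M.
AgI(s) ⇌ Ag^+(aq) + I^-(aq)
With molar solubility s: [Ag^+] = s, [I^-] = s.
Ksp = [Ag^+][I^-]
Ksp = s^2
Ksp = (1.19 × 10^-8)^2 = 1.4 × 10^-16

1.4 × 10^-16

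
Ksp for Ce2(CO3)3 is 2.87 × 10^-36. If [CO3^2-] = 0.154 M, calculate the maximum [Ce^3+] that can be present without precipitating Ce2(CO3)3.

[Ce^3+] = 2.80e-17 M

Ce2(CO3)3(s) ⇌ 2 Ce^3+(aq) + 3 CO3^2-(aq)
Ksp = [Ce^3+]^2[CO3^2-]^3
Precipitation begins when Q = Ksp. With [CO3^2-] = 0.154 M:
2.87 × 10^-36 = (0.154)^3 × [Ce^3+]^2
[Ce^3+] = (2.87 × 10^-36 / 3.652 x 10^-3)^(1/2) = 2.80 x 10^-17 M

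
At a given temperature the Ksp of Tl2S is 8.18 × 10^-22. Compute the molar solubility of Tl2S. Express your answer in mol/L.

Tl2S(s) ⇌ 2 Tl^+(aq) + S^2-(aq)
Ksp = [Tl^+]^2[S^2-]
With molar solubility s: [Tl^+] = 2s, [S^2-] = s.
So Ksp = (2s)^2 × s = 4s^3
s^3 = 8.18 × 10^-22 / 4, so s = 5.89 × 10^-8 M

s ≈ 5.89e-8 M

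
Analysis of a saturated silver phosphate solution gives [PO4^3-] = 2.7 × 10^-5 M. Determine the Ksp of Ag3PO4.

Ag3PO4(s) ⇌ 3 Ag^+(aq) + PO4^3-(aq)
Stoichiometry gives [Ag^+] = (3/1)[PO4^3-] = 8.10 × 10^-5 M.
Ksp = [Ag^+]^3[PO4^3-]
Ksp = (8.10 × 10^-5)^3 × 2.7 x 10^-5 = 1.4 × 10^-17

Ksp ≈ 1.4 x 10^-17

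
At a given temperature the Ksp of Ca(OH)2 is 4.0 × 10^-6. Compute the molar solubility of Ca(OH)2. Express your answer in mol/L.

Ca(OH)2(s) <=> Ca^2+ + 2 OH^-
Ksp = [Ca^2+][OH^-]^2
Let s = molar solubility. Then [Ca^2+] = s and [OH^-] = 2s.
Ksp = s(2s)^2 = 4s^3
s = (4.0 × 10^-6 / 4)^(1/3) = 1.0 × 10^-2 M

s = 1.0 × 10^-2 M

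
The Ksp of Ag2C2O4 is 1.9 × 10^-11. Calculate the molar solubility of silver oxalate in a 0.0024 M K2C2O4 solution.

s = 4.4 × 10^-5 M

Ag2C2O4(s) <=> 2 Ag^+(aq) + C2O4^2-(aq)
Ksp = [Ag^+]^2[C2O4^2-]
If s mol/L dissolves here, [Ag^+] = 2s, [C2O4^2-] = 0.0024 + s ≈ 0.0024 (common-ion effect: C2O4^2- is already 0.0024 M).
Ksp ≈ (2s)^2 × 0.0024
s = 4.4 × 10^-5 M
Check: s = 4.4 × 10^-5 ≪ 0.0024, so the approximation is valid.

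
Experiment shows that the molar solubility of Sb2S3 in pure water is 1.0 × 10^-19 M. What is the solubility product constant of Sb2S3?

Ksp ≈ 1.1 × 10^-93

Sb2S3(s) ⇌ 2 Sb^3+(aq) + 3 S^2-(aq)
Let s = molar solubility. Then [Sb^3+] = 2s and [S^2-] = 3s.
Ksp = [Sb^3+]^2[S^2-]^3
Substituting: Ksp = (2s)^2(3s)^3 = 108s^5
Ksp = 108 × (1.0 × 10^-19)^5 = 1.1 × 10^-93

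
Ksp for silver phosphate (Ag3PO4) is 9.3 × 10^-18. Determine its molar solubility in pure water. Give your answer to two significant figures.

s = 2.4e-5 M

Ag3PO4(s) ⇌ 3 Ag^+(aq) + PO4^3-(aq)
Ksp = [Ag^+]^3[PO4^3-]
With molar solubility s: [Ag^+] = 3s, [PO4^3-] = s.
Substituting: Ksp = (3s)^3s = 27s^4
s = (9.3 × 10^-18 / 27)^(1/4) = 2.4 × 10^-5 M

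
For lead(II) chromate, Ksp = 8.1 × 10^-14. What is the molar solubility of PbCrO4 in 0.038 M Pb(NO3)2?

2.1e-12 M

PbCrO4(s) ⇌ Pb^2+ + CrO4^2-
Ksp = [Pb^2+][CrO4^2-]
If s mol/L dissolves here, [Pb^2+] = 0.038 + s ≈ 0.038, [CrO4^2-] = s (Ksp is small, so little additional dissolves).
Ksp ≈ 0.038 × s
s = 2.1 x 10^-12 M
Check: s = 2.1 × 10^-12 ≪ 0.038, so the approximation is valid.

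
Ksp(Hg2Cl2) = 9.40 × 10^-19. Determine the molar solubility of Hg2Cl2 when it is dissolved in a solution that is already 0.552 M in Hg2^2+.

6.52 × 10^-10 M

Hg2Cl2(s) ⇌ Hg2^2+(aq) + 2 Cl^-(aq)
Ksp = [Hg2^2+][Cl^-]^2
Let s be the molar solubility in this solution. [Hg2^2+] = 0.552 + s ≈ 0.552, [Cl^-] = 2s (since the Hg2^2+ already present dominates).
Ksp ≈ 0.552 × (2s)^2
s = 6.52 × 10^-10 M
Check: s = 6.5 × 10^-10 ≪ 0.552, so the approximation is valid.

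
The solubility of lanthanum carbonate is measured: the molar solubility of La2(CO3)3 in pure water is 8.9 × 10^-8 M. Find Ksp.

La2(CO3)3(s) ⇌ 2 La^3+ + 3 CO3^2-
With molar solubility s: [La^3+] = 2s, [CO3^2-] = 3s.
Ksp = [La^3+]^2[CO3^2-]^3
Ksp = (2s)^2(3s)^3 = 108s^5
Ksp = 108 × (8.9 × 10^-8)^5 = 6.0 × 10^-34

6.0 x 10^-34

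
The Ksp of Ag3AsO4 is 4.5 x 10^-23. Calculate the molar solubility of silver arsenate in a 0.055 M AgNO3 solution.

Ag3AsO4(s) <=> 3 Ag^+ + AsO4^3-
Ksp = [Ag^+]^3[AsO4^3-]
Let s = moles of Ag3AsO4 that dissolve per litre. [Ag^+] = 0.055 + 3s ≈ 0.055, [AsO4^3-] = s (Ksp is small, so little additional dissolves).
Ksp ≈ (0.055)^3 × s
s = 2.7 × 10^-19 M
Check: 3s = 8.1 x 10^-19 ≪ 0.055, so the approximation is valid.

s ≈ 2.7 × 10^-19 M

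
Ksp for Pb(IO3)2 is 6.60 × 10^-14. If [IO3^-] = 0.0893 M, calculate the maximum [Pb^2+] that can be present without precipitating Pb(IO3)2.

Pb(IO3)2(s) <=> Pb^2+ + 2 IO3^-
Ksp = [Pb^2+][IO3^-]^2
Precipitation begins when Q = Ksp. With [IO3^-] = 0.0893 M:
6.60 × 10^-14 = (0.0893)^2 × [Pb^2+]
[Pb^2+] = (6.60 × 10^-14 / 7.974 x 10^-3) = 8.28 × 10^-12 M

[Pb^2+] ≈ 8.28 x 10^-12 M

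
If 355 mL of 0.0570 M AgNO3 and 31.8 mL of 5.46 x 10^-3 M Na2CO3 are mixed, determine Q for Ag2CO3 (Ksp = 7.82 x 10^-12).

Total volume = 355 + 31.8 = 386.8 mL.
[Ag^+] = 5.70 x 10^-2 × (355/386.8) = 5.231 x 10^-2 M
[CO3^2-] = 5.46 × 10^-3 × (31.8/386.8) = 4.489 × 10^-4 M
Ag2CO3(s) ⇌ 2 Ag^+(aq) + CO3^2-(aq), so Q = [Ag^+]^2[CO3^2-]
Q = (5.231 × 10^-2)^2(4.489 × 10^-4) = 1.23 × 10^-6
Q > Ksp, so Ag2CO3 will precipitate.

1.23 × 10^-6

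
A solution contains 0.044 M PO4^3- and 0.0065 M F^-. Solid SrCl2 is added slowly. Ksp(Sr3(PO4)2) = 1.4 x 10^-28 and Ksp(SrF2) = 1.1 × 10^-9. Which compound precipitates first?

Sr3(PO4)2

Precipitation of each salt starts when its ion product equals its Ksp.
For Sr3(PO4)2: 1.4 x 10^-28 = (0.044)^2 × [Sr^2+]^3  ⇒  [Sr^2+] = 4.2 × 10^-9 M.
For SrF2: 1.1 × 10^-9 = (0.0065)^2 × [Sr^2+]  ⇒  [Sr^2+] = 2.6 × 10^-5 M.
The salt with the lower threshold [Sr^2+] precipitates first: Sr3(PO4)2.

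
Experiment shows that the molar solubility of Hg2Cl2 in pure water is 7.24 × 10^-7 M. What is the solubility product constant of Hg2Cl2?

Hg2Cl2(s) ⇌ Hg2^2+(aq) + 2 Cl^-(aq)
Let s = molar solubility. Then [Hg2^2+] = s and [Cl^-] = 2s.
Ksp = [Hg2^2+][Cl^-]^2
Substituting: Ksp = s(2s)^2 = 4s^3
Ksp = 4 × (7.24 × 10^-7)^3 = 1.52 × 10^-18

Ksp = 1.52 × 10^-18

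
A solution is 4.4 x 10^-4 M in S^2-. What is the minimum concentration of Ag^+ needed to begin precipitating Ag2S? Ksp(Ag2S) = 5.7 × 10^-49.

Ag2S(s) <=> 2 Ag^+(aq) + S^2-(aq)
Ksp = [Ag^+]^2[S^2-]
Precipitation begins when Q = Ksp. With [S^2-] = 4.4 x 10^-4 M:
5.7 × 10^-49 = (4.4 x 10^-4) × [Ag^+]^2
[Ag^+] = (5.7 × 10^-49 / 4.4 × 10^-4)^(1/2) = 3.6 x 10^-23 M

[Ag^+] ≈ 3.6 x 10^-23 M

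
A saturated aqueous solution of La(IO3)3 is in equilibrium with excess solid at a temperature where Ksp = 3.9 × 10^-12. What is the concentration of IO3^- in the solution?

La(IO3)3(s) ⇌ La^3+ + 3 IO3^-
Ksp = [La^3+][IO3^-]^3
Let s = molar solubility. Then [La^3+] = s and [IO3^-] = 3s.
Ksp = s(3s)^3 = 27s^4
Solving, s = (3.9 × 10^-12/27)^(1/4) = 6.16 × 10^-4 M
[IO3^-] = 3s = 1.8 × 10^-3 M

[IO3^-] = 1.8 × 10^-3 M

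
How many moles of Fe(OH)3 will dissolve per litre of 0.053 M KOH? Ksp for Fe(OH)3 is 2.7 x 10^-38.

s ≈ 1.8e-34 M

Fe(OH)3(s) <=> Fe^3+ + 3 OH^-
Ksp = [Fe^3+][OH^-]^3
Let s = moles of Fe(OH)3 that dissolve per litre. [Fe^3+] = s, [OH^-] = 0.053 + 3s ≈ 0.053 (since OH^- from KOH dominates).
Ksp ≈ s × (0.053)^3
s = 1.8 × 10^-34 M
Check: 3s = 5.4 × 10^-34 ≪ 0.053, so the approximation is valid.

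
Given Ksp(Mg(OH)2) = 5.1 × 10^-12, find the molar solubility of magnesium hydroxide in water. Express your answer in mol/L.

s = 1.1 × 10^-4 M

Mg(OH)2(s) ⇌ Mg^2+ + 2 OH^-
Ksp = [Mg^2+][OH^-]^2
If s mol/L of Mg(OH)2 dissolves, [Mg^2+] = s and [OH^-] = 2s.
Substituting: Ksp = s(2s)^2 = 4s^3
Solving, s = (5.1 × 10^-12/4)^(1/3) = 1.1 × 10^-4 M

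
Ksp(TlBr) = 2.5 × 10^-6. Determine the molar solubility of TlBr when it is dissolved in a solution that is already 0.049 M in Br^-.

5.1 × 10^-5 M

TlBr(s) <=> Tl^+ + Br^-
Ksp = [Tl^+][Br^-]
If s mol/L dissolves here, [Tl^+] = s, [Br^-] = 0.049 + s ≈ 0.049 (since the Br^- already present dominates).
Ksp ≈ s × 0.049
s = 5.1 x 10^-5 M
Check: s = 5.1 x 10^-5 ≪ 0.049, so the approximation is valid.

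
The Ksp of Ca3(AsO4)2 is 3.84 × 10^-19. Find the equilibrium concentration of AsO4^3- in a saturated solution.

[AsO4^3-] = 1.63 × 10^-4 M

Ca3(AsO4)2(s) <=> 3 Ca^2+ + 2 AsO4^3-
Ksp = [Ca^2+]^3[AsO4^3-]^2
For each mole of Ca3(AsO4)2 that dissolves: [Ca^2+] = 3s, [AsO4^3-] = 2s.
Ksp = (3s)^3(2s)^2 = 108s^5
Solving, s = (3.84 × 10^-19/108)^(1/5) = 8.132 × 10^-5 M
[AsO4^3-] = 2s = 1.63 × 10^-4 M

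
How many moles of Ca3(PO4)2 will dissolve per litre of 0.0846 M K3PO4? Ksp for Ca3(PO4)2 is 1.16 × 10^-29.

Ca3(PO4)2(s) ⇌ 3 Ca^2+ + 2 PO4^3-
Ksp = [Ca^2+]^3[PO4^3-]^2
Let s = moles of Ca3(PO4)2 that dissolve per litre. [Ca^2+] = 3s, [PO4^3-] = 0.0846 + 2s ≈ 0.0846 (since PO4^3- from K3PO4 dominates).
Ksp ≈ (3s)^3 × (0.0846)^2
s = 3.92 × 10^-10 M
Check: 2s = 7.8 × 10^-10 ≪ 0.0846, so the approximation is valid.

s ≈ 3.92 × 10^-10 M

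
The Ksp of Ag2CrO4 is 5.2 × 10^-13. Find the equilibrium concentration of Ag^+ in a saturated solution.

[Ag^+] = 1.0 x 10^-4 M

Ag2CrO4(s) ⇌ 2 Ag^+(aq) + CrO4^2-(aq)
Ksp = [Ag^+]^2[CrO4^2-]
If s mol/L of Ag2CrO4 dissolves, [Ag^+] = 2s and [CrO4^2-] = s.
So Ksp = (2s)^2 × s = 4s^3
s^3 = 5.2 × 10^-13 / 4, so s = 5.07 x 10^-5 M
[Ag^+] = 2s = 1.0 × 10^-4 M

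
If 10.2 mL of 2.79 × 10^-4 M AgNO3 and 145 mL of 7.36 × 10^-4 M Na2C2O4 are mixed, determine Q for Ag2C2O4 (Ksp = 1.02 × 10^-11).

Q ≈ 2.31 × 10^-13

Total volume = 10.2 + 145 = 155.2 mL.
[Ag^+] = 2.79 × 10^-4 × (10.2/155.2) = 1.834 × 10^-5 M
[C2O4^2-] = 7.36 × 10^-4 × (145/155.2) = 6.876 × 10^-4 M
Ag2C2O4(s) ⇌ 2 Ag^+ + C2O4^2-, so Q = [Ag^+]^2[C2O4^2-]
Q = (1.834 × 10^-5)^2(6.876 x 10^-4) = 2.31 × 10^-13
Q < Ksp, so no precipitate of Ag2C2O4 forms.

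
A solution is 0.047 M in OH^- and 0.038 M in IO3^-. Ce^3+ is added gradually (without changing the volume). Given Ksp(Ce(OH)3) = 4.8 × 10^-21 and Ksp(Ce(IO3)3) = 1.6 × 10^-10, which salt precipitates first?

Ce(OH)3

Each salt begins to precipitate when Q = Ksp, i.e. when [Ce^3+] reaches its threshold.
For Ce(OH)3: 4.8 × 10^-21 = (0.047)^3 × [Ce^3+]  ⇒  [Ce^3+] = 4.6 × 10^-17 M.
For Ce(IO3)3: 1.6 × 10^-10 = (0.038)^3 × [Ce^3+]  ⇒  [Ce^3+] = 2.9 x 10^-6 M.
The salt with the lower threshold [Ce^3+] precipitates first: Ce(OH)3.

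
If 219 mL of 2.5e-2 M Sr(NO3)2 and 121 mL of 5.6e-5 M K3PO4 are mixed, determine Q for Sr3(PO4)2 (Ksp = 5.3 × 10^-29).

Q ≈ 1.7 × 10^-15

Total volume = 219 + 121 = 340 mL.
[Sr^2+] = 2.5 × 10^-2 × (219/340) = 1.61 × 10^-2 M
[PO4^3-] = 5.6 x 10^-5 × (121/340) = 1.99 x 10^-5 M
Sr3(PO4)2(s) <=> 3 Sr^2+ + 2 PO4^3-, so Q = [Sr^2+]^3[PO4^3-]^2
Q = (1.61 x 10^-2)^3(1.99 × 10^-5)^2 = 1.7 x 10^-15
Q > Ksp, so Sr3(PO4)2 will precipitate.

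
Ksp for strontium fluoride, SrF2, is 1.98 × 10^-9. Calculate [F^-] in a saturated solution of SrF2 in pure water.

[F^-] = 1.58 x 10^-3 M

SrF2(s) ⇌ Sr^2+(aq) + 2 F^-(aq)
Ksp = [Sr^2+][F^-]^2
With molar solubility s: [Sr^2+] = s, [F^-] = 2s.
Substituting: Ksp = s(2s)^2 = 4s^3
Solving, s = (1.98 × 10^-9/4)^(1/3) = 7.910 x 10^-4 M
[F^-] = 2s = 1.58 × 10^-3 M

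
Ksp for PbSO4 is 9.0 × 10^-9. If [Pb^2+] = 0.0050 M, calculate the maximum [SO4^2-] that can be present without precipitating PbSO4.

[SO4^2-] = 1.8 × 10^-6 M

PbSO4(s) ⇌ Pb^2+ + SO4^2-
Ksp = [Pb^2+][SO4^2-]
Precipitation begins when Q = Ksp. With [Pb^2+] = 0.0050 M:
9.0 × 10^-9 = (0.0050) × [SO4^2-]
[SO4^2-] = (9.0 × 10^-9 / 5.0 x 10^-3) = 1.8 × 10^-6 M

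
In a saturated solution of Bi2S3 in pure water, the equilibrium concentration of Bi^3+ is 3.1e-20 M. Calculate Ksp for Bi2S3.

Bi2S3(s) ⇌ 2 Bi^3+(aq) + 3 S^2-(aq)
Stoichiometry gives [S^2-] = (3/2)[Bi^3+] = 4.65 x 10^-20 M.
Ksp = [Bi^3+]^2[S^2-]^3
Ksp = (3.1 × 10^-20)^2 × (4.65 × 10^-20)^3 = 9.7 × 10^-98

Ksp ≈ 9.7e-98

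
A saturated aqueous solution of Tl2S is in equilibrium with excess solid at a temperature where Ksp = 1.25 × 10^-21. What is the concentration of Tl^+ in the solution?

[Tl^+] = 1.36 × 10^-7 M

Tl2S(s) <=> 2 Tl^+(aq) + S^2-(aq)
Ksp = [Tl^+]^2[S^2-]
With molar solubility s: [Tl^+] = 2s, [S^2-] = s.
Substituting: Ksp = (2s)^2s = 4s^3
Solving, s = (1.25 × 10^-21/4)^(1/3) = 6.786 × 10^-8 M
[Tl^+] = 2s = 1.36 × 10^-7 M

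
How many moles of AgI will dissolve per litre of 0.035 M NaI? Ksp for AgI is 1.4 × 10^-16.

AgI(s) ⇌ Ag^+ + I^-
Ksp = [Ag^+][I^-]
If s mol/L dissolves here, [Ag^+] = s, [I^-] = 0.035 + s ≈ 0.035 (common-ion effect: I^- is already 0.035 M).
Ksp ≈ s × 0.035
s = 4.0 × 10^-15 M
Check: s = 4.0 × 10^-15 ≪ 0.035, so the approximation is valid.

s = 4.0 × 10^-15 M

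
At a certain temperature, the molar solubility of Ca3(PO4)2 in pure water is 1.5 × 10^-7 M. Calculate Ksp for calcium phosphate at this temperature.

Ca3(PO4)2(s) ⇌ 3 Ca^2+ + 2 PO4^3-
Let s = molar solubility. Then [Ca^2+] = 3s and [PO4^3-] = 2s.
Ksp = [Ca^2+]^3[PO4^3-]^2
Substituting: Ksp = (3s)^3(2s)^2 = 108s^5
With s = 1.5 x 10^-7: Ksp = 8.2 × 10^-33

Ksp = 8.2e-33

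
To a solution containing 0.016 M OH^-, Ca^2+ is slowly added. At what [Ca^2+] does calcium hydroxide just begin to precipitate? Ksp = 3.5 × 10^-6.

[Ca^2+] = 1.4 × 10^-2 M

Ca(OH)2(s) ⇌ Ca^2+ + 2 OH^-
Ksp = [Ca^2+][OH^-]^2
Precipitation begins when Q = Ksp. With [OH^-] = 0.016 M:
3.5 × 10^-6 = (0.016)^2 × [Ca^2+]
[Ca^2+] = (3.5 × 10^-6 / 2.56 × 10^-4) = 1.4 × 10^-2 M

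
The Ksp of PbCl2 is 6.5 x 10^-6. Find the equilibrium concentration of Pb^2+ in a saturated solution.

0.012 M

PbCl2(s) ⇌ Pb^2+ + 2 Cl^-
Ksp = [Pb^2+][Cl^-]^2
For each mole of PbCl2 that dissolves: [Pb^2+] = s, [Cl^-] = 2s.
Ksp = s(2s)^2 = 4s^3
s = (6.5 x 10^-6 / 4)^(1/3) = 1.18 × 10^-2 M
[Pb^2+] = s = 1.2 x 10^-2 M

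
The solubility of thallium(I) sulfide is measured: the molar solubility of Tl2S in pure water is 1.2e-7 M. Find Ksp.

Ksp = 6.9 x 10^-21

Tl2S(s) ⇌ 2 Tl^+ + S^2-
For each mole of Tl2S that dissolves: [Tl^+] = 2s, [S^2-] = s.
Ksp = [Tl^+]^2[S^2-]
So Ksp = (2s)^2 × s = 4s^3
Ksp = 4 × (1.2 x 10^-7)^3 = 6.9 x 10^-21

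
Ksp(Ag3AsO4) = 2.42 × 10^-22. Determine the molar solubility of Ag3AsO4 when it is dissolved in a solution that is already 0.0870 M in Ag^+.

Ag3AsO4(s) <=> 3 Ag^+(aq) + AsO4^3-(aq)
Ksp = [Ag^+]^3[AsO4^3-]
Let s = moles of Ag3AsO4 that dissolve per litre. [Ag^+] = 0.0870 + 3s ≈ 0.0870, [AsO4^3-] = s (Ksp is small, so little additional dissolves).
Ksp ≈ (0.0870)^3 × s
s = 3.68 x 10^-19 M
Check: 3s = 1.1 x 10^-18 ≪ 0.0870, so the approximation is valid.

s = 3.68 × 10^-19 M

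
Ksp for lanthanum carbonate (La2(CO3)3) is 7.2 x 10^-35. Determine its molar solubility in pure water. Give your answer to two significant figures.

5.8 × 10^-8 M

La2(CO3)3(s) ⇌ 2 La^3+ + 3 CO3^2-
Ksp = [La^3+]^2[CO3^2-]^3
If s mol/L of La2(CO3)3 dissolves, [La^3+] = 2s and [CO3^2-] = 3s.
So Ksp = (2s)^2 × (3s)^3 = 108s^5
s = (7.2 x 10^-35 / 108)^(1/5) = 5.8 × 10^-8 M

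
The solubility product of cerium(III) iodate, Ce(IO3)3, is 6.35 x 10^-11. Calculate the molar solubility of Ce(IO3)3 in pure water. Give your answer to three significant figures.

s = 1.24e-3 M

Ce(IO3)3(s) ⇌ Ce^3+ + 3 IO3^-
Ksp = [Ce^3+][IO3^-]^3
With molar solubility s: [Ce^3+] = s, [IO3^-] = 3s.
So Ksp = s × (3s)^3 = 27s^4
Solving, s = (6.35 x 10^-11/27)^(1/4) = 1.24 x 10^-3 M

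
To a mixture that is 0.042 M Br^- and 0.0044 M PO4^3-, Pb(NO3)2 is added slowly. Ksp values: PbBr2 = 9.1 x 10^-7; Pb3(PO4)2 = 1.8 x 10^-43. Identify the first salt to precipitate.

Each salt begins to precipitate when Q = Ksp, i.e. when [Pb^2+] reaches its threshold.
For PbBr2: 9.1 x 10^-7 = (0.042)^2 × [Pb^2+]  ⇒  [Pb^2+] = 5.2 × 10^-4 M.
For Pb3(PO4)2: 1.8 x 10^-43 = (0.0044)^2 × [Pb^2+]^3  ⇒  [Pb^2+] = 2.1 × 10^-13 M.
The salt with the lower threshold [Pb^2+] precipitates first: Pb3(PO4)2.

Pb3(PO4)2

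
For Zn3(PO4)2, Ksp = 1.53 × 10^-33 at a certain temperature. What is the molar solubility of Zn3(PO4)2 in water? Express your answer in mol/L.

Zn3(PO4)2(s) ⇌ 3 Zn^2+ + 2 PO4^3-
Ksp = [Zn^2+]^3[PO4^3-]^2
If s mol/L of Zn3(PO4)2 dissolves, [Zn^2+] = 3s and [PO4^3-] = 2s.
Substituting: Ksp = (3s)^3(2s)^2 = 108s^5
Solving, s = (1.53 × 10^-33/108)^(1/5) = 1.07 × 10^-7 M

s ≈ 1.07 × 10^-7 M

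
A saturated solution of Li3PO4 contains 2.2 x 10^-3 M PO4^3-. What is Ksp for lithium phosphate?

Li3PO4(s) ⇌ 3 Li^+ + PO4^3-
Stoichiometry gives [Li^+] = (3/1)[PO4^3-] = 6.60 x 10^-3 M.
Ksp = [Li^+]^3[PO4^3-]
Ksp = (6.60 × 10^-3)^3 × 2.2 x 10^-3 = 6.3 × 10^-10

Ksp = 6.3 × 10^-10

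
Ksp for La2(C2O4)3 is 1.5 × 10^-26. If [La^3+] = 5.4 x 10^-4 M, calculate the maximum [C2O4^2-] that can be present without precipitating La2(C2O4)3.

[C2O4^2-] = 3.7 × 10^-7 M

La2(C2O4)3(s) ⇌ 2 La^3+ + 3 C2O4^2-
Ksp = [La^3+]^2[C2O4^2-]^3
Precipitation begins when Q = Ksp. With [La^3+] = 5.4 x 10^-4 M:
1.5 × 10^-26 = (5.4 x 10^-4)^2 × [C2O4^2-]^3
[C2O4^2-] = (1.5 × 10^-26 / 2.92 × 10^-7)^(1/3) = 3.7 × 10^-7 M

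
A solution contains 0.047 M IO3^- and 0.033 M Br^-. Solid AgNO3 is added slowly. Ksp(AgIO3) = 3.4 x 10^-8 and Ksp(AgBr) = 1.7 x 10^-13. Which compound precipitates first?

AgBr

Precipitation of each salt starts when its ion product equals its Ksp.
For AgIO3: 3.4 x 10^-8 = 0.047 × [Ag^+]  ⇒  [Ag^+] = 7.2 × 10^-7 M.
For AgBr: 1.7 x 10^-13 = 0.033 × [Ag^+]  ⇒  [Ag^+] = 5.2 × 10^-12 M.
The salt with the lower threshold [Ag^+] precipitates first: AgBr.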